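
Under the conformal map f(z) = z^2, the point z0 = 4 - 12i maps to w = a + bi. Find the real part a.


Step 1: z0 = 4 - 12i
Step 2: z0^2 = 4^2 - (-12)^2 - 96i
Step 3: real part = 16 - 144 = -128

-128


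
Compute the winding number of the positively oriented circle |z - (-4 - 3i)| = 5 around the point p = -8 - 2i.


Step 1: Center c = (-4, -3), radius = 5
Step 2: |p - c|^2 = (-4)^2 + 1^2 = 17
Step 3: r^2 = 25
Step 4: |p-c| < r so winding number = 1

1


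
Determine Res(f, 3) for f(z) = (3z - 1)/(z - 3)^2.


Step 1: Pole of order 2 at z = 3
Step 2: Res = lim d/dz [(z - 3)^2 * f(z)] as z -> 3
Step 3: (z - 3)^2 * f(z) = 3z - 1
Step 4: d/dz[3z - 1] = 3

3


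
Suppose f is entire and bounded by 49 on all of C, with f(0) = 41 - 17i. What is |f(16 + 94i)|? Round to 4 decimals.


Step 1: By Liouville's theorem, a bounded entire function is constant.
Step 2: f(z) = f(0) = 41 - 17i for all z.
Step 3: |f(w)| = |41 - 17i| = sqrt(1681 + 289)
Step 4: = 44.3847

44.3847


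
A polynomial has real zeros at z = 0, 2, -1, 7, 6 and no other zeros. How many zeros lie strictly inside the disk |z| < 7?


Step 1: Check each root:
  z = 0: |0| = 0 < 7
  z = 2: |2| = 2 < 7
  z = -1: |-1| = 1 < 7
  z = 7: |7| = 7 >= 7
  z = 6: |6| = 6 < 7
Step 2: Count = 4

4


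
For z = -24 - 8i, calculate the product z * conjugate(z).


Step 1: conj(z) = -24 + 8i
Step 2: z * conj(z) = (-24)^2 + (-8)^2
Step 3: = 576 + 64 = 640

640


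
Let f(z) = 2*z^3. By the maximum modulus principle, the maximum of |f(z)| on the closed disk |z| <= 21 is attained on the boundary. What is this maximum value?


Step 1: On |z| = 21, |f(z)| = 2 * |z|^3 = 2 * 21^3
Step 2: By maximum modulus principle, maximum is on boundary.
Step 3: Maximum = 2 * 9261 = 18522

18522


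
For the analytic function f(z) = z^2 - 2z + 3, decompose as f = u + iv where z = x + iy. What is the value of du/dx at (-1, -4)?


Step 1: f(z) = (x+iy)^2 - 2(x+iy) + 3
Step 2: u = (x^2 - y^2) - 2x + 3
Step 3: u_x = 2x - 2
Step 4: At (-1, -4): u_x = -2 - 2 = -4

-4


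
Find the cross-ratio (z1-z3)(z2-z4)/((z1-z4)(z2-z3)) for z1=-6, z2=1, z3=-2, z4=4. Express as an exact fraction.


Step 1: (z1-z3)(z2-z4) = (-4) * (-3) = 12
Step 2: (z1-z4)(z2-z3) = (-10) * 3 = -30
Step 3: Cross-ratio = -12/30 = -2/5

-2/5


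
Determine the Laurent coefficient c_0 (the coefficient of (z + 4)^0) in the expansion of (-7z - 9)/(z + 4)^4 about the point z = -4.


Step 1: Write the numerator in powers of (z + 4): -7z - 9 = -7(z + 4) + (-7*(-4) - 9) = -7(z + 4) + 19
Step 2: Divide by (z + 4)^4: f(z) = 19(z + 4)^(-4) - 7(z + 4)^(-3)
Step 3: This finite sum is the Laurent series of f about z = -4.
Step 4: Only the powers -4 and -3 appear, so the coefficient of (z + 4)^0 = 0

0


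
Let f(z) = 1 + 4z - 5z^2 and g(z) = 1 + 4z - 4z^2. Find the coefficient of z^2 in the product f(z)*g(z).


Step 1: z^2 term in f*g comes from: (1)*(-4z^2) + (4z)*(4z) + (-5z^2)*(1)
Step 2: = -4 + 16 - 5
Step 3: = 7

7


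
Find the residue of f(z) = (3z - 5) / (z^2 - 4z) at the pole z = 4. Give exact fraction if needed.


Step 1: Q(z) = z^2 - 4z = (z - 4)(z)
Step 2: Q'(z) = 2z - 4
Step 3: Q'(4) = 4, P(4) = 7
Step 4: Res = P(4)/Q'(4) = 7/4 = 7/4

7/4


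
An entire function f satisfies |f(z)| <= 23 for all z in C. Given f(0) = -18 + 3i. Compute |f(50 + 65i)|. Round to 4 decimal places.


Step 1: By Liouville's theorem, a bounded entire function is constant.
Step 2: f(z) = f(0) = -18 + 3i for all z.
Step 3: |f(w)| = |-18 + 3i| = sqrt(324 + 9)
Step 4: = 18.2483

18.2483


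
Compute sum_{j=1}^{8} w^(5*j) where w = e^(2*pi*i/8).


Step 1: The sum sum_{j=1}^{n} w^(k*j) equals n if n | k, else 0.
Step 2: Here n = 8, k = 5
Step 3: Does n divide k? 8 | 5 -> False
Step 4: Sum = 0

0


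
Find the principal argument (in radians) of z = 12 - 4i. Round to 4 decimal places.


Step 1: z = 12 - 4i
Step 2: arg(z) = atan2(-4, 12)
Step 3: arg(z) = -0.3218

-0.3218


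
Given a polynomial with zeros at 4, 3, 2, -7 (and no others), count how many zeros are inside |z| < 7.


Step 1: Check each root:
  z = 4: |4| = 4 < 7
  z = 3: |3| = 3 < 7
  z = 2: |2| = 2 < 7
  z = -7: |-7| = 7 >= 7
Step 2: Count = 3

3


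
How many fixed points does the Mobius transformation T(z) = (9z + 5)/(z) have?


Step 1: Fixed points satisfy T(z) = z
Step 2: z^2 - 9z - 5 = 0
Step 3: Discriminant = (-9)^2 - 4*1*(-5) = 101
Step 4: Number of fixed points = 2

2


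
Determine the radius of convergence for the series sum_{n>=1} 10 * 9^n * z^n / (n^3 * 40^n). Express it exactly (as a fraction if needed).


Step 1: General term a_n = 10 * 9^n / (n^3 * 40^n)
Step 2: By the root test, |a_n|^(1/n) = 10^(1/n) * 9 / (n^(3/n) * 40) -> 9/40 as n -> infinity (since 10^(1/n) -> 1 and n^(3/n) -> 1)
Step 3: R = 1/lim|a_n|^(1/n) = 40/9

40/9


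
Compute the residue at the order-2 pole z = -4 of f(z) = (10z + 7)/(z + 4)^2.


Step 1: Pole of order 2 at z = -4
Step 2: Res = lim d/dz [(z + 4)^2 * f(z)] as z -> -4
Step 3: (z + 4)^2 * f(z) = 10z + 7
Step 4: d/dz[10z + 7] = 10

10


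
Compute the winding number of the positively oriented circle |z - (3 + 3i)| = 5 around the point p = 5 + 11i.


Step 1: Center c = (3, 3), radius = 5
Step 2: |p - c|^2 = 2^2 + 8^2 = 68
Step 3: r^2 = 25
Step 4: |p-c| > r so winding number = 0

0


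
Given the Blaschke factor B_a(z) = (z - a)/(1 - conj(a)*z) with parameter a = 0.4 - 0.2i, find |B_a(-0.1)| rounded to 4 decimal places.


Step 1: Numerator z0 - a = -0.1 - (0.4 - 0.2i) = -0.5 + 0.2i
Step 2: Denominator 1 - conj(a)*z0 = 1 - (0.4 + 0.2i)*(-0.1) = 1.04 + 0.02i
Step 3: |z0 - a|^2 = (-0.5)^2 + 0.2^2 = 0.29; |1 - conj(a)*z0|^2 = 1.04^2 + 0.02^2 = 1.082
Step 4: |B_a(-0.1)| = sqrt(0.29 / 1.082) = sqrt(0.268022)
Step 5: = 0.5177

0.5177


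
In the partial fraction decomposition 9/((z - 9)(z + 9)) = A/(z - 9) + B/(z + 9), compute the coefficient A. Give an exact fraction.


Step 1: Multiply both sides by (z - 9) and set z = 9
Step 2: A = 9 / (9 + 9)
Step 3: A = 9 / 18
Step 4: A = 1/2

1/2


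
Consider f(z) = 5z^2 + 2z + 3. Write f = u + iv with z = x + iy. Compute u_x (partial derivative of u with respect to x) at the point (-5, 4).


Step 1: f(z) = 5(x+iy)^2 + 2(x+iy) + 3
Step 2: u = 5(x^2 - y^2) + 2x + 3
Step 3: u_x = 10x + 2
Step 4: At (-5, 4): u_x = -50 + 2 = -48

-48


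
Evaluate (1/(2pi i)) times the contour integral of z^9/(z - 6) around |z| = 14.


Step 1: f(z) = z^9, a = 6 is inside |z| = 14
Step 2: By Cauchy integral formula: (1/(2pi*i)) * integral = f(a)
Step 3: f(6) = 6^9 = 10077696

10077696


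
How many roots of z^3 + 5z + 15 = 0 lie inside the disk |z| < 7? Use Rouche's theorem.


Step 1: On |z| = 7 the three terms have sizes |z^3| = 7^3 = 343, |5z| = 5*7 = 35, |15| = 15
Step 2: The dominant term is g(z) = z^3; let h(z) = 5z + 15 so f = g + h
Step 3: On |z| = 7: |g| = 343 and |h| <= 35 + 15 = 50
Step 4: Since 343 > 50, |h| < |g| on |z| = 7, so by Rouche f has the same number of zeros as g inside |z| < 7
Step 5: g(z) = z^3 has 3 zeros (all at the origin) inside |z| < 7. Answer = 3

3


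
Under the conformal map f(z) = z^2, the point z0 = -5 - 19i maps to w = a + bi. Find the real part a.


Step 1: z0 = -5 - 19i
Step 2: z0^2 = (-5)^2 - (-19)^2 + 190i
Step 3: real part = 25 - 361 = -336

-336


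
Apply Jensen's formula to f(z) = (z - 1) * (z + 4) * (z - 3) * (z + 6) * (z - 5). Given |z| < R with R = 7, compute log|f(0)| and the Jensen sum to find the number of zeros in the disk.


Jensen's formula: (1/2pi)*integral log|f(Re^it)|dt = log|f(0)| + sum_{|a_k|<R} log(R/|a_k|)
Step 1: f(0) = (-1) * 4 * (-3) * 6 * (-5) = -360
Step 2: log|f(0)| = log|1| + log|-4| + log|3| + log|-6| + log|5| = 5.8861
Step 3: Zeros inside |z| < 7: 1, -4, 3, -6, 5
Step 4: Jensen sum = log(7/1) + log(7/4) + log(7/3) + log(7/6) + log(7/5) = 3.8434
Step 5: n(R) = number of terms in the Jensen sum = count of zeros inside |z| < 7 = 5

5


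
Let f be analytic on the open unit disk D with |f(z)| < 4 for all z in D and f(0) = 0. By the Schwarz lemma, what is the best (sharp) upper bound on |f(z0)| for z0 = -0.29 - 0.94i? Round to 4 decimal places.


Step 1: g = f/4 maps D -> D with g(0) = 0, so by the Schwarz lemma |g(z)| <= |z|, i.e. |f(z)| <= 4|z|; this is sharp (f(z) = 4z).
Step 2: |z0|^2 = (-0.29)^2 + (-0.94)^2 = 0.9677
Step 3: |z0| = sqrt(0.9677) = 0.983717
Step 4: Best bound = 4 * |z0| = 4 * 0.983717 = 3.9349

3.9349


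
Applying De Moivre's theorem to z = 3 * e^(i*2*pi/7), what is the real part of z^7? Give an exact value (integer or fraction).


Step 1: By De Moivre's theorem, z^7 = 3^7 * e^(i*7*2*pi/7) = 2187 * (cos(2*pi) + i*sin(2*pi))
Step 2: |z|^7 = 3^7 = 2187
Step 3: Reduce the angle mod 2*pi: 2*pi - 2*pi = 0
Step 4: cos(0) = 1
Step 5: Re(z^7) = 2187 * 1 = 2187

2187


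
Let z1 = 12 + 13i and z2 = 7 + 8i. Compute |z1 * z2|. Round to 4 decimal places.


Step 1: |z1| = sqrt(12^2 + 13^2) = sqrt(313)
Step 2: |z2| = sqrt(7^2 + 8^2) = sqrt(113)
Step 3: |z1*z2| = |z1|*|z2| = sqrt(313) * sqrt(113) = sqrt(313 * 113) = sqrt(35369)
Step 4: = 188.0665

188.0665


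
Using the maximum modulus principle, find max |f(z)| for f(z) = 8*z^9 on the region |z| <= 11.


Step 1: On |z| = 11, |f(z)| = 8 * |z|^9 = 8 * 11^9
Step 2: By maximum modulus principle, maximum is on boundary.
Step 3: Maximum = 8 * 2357947691 = 18863581528

18863581528


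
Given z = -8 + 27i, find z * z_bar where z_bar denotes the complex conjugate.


Step 1: conj(z) = -8 - 27i
Step 2: z * conj(z) = (-8)^2 + 27^2
Step 3: = 64 + 729 = 793

793


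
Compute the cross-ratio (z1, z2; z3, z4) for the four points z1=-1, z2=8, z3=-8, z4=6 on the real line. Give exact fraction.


Step 1: (z1-z3)(z2-z4) = 7 * 2 = 14
Step 2: (z1-z4)(z2-z3) = (-7) * 16 = -112
Step 3: Cross-ratio = -14/112 = -1/8

-1/8


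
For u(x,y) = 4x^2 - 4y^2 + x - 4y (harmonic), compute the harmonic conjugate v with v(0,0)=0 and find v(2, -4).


Step 1: v_x = -u_y = 8y + 4
Step 2: v_y = u_x = 8x + 1
Step 3: v = 8xy + 4x + y + C
Step 4: v(0,0) = 0 => C = 0
Step 5: v(2, -4) = -60

-60


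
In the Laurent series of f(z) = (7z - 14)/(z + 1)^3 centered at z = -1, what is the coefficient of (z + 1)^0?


Step 1: Write the numerator in powers of (z + 1): 7z - 14 = 7(z + 1) + (7*(-1) - 14) = 7(z + 1) - 21
Step 2: Divide by (z + 1)^3: f(z) = -21(z + 1)^(-3) + 7(z + 1)^(-2)
Step 3: This finite sum is the Laurent series of f about z = -1.
Step 4: Only the powers -3 and -2 appear, so the coefficient of (z + 1)^0 = 0

0


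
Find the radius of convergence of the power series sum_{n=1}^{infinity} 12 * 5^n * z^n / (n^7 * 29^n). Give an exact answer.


Step 1: General term a_n = 12 * 5^n / (n^7 * 29^n)
Step 2: By the root test, |a_n|^(1/n) = 12^(1/n) * 5 / (n^(7/n) * 29) -> 5/29 as n -> infinity (since 12^(1/n) -> 1 and n^(7/n) -> 1)
Step 3: R = 1/lim|a_n|^(1/n) = 29/5

29/5


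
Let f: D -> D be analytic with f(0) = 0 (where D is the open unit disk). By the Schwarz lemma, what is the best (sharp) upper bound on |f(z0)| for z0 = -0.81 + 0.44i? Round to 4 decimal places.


Step 1: Schwarz lemma: if f: D -> D is analytic with f(0) = 0, then |f(z)| <= |z| for all z in D, and this is sharp (f(z) = z).
Step 2: |z0|^2 = (-0.81)^2 + 0.44^2 = 0.8497
Step 3: |z0| = sqrt(0.8497) = 0.921792
Step 4: Best bound = |z0| = 0.9218

0.9218


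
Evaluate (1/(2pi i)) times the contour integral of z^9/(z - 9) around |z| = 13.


Step 1: f(z) = z^9, a = 9 is inside |z| = 13
Step 2: By Cauchy integral formula: (1/(2pi*i)) * integral = f(a)
Step 3: f(9) = 9^9 = 387420489

387420489


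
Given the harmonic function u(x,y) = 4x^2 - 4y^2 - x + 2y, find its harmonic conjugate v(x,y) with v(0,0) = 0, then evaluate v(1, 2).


Step 1: v_x = -u_y = 8y - 2
Step 2: v_y = u_x = 8x - 1
Step 3: v = 8xy - 2x - y + C
Step 4: v(0,0) = 0 => C = 0
Step 5: v(1, 2) = 12

12


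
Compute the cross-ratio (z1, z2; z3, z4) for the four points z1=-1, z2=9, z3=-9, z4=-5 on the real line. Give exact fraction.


Step 1: (z1-z3)(z2-z4) = 8 * 14 = 112
Step 2: (z1-z4)(z2-z3) = 4 * 18 = 72
Step 3: Cross-ratio = 112/72 = 14/9

14/9


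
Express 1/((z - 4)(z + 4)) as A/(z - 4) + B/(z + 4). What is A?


Step 1: Multiply both sides by (z - 4) and set z = 4
Step 2: A = 1 / (4 + 4)
Step 3: A = 1 / 8
Step 4: A = 1/8

1/8


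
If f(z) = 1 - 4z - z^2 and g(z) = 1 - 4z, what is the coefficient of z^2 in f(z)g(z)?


Step 1: z^2 term in f*g comes from: (1)*(0) + (-4z)*(-4z) + (-z^2)*(1)
Step 2: = 0 + 16 - 1
Step 3: = 15

15


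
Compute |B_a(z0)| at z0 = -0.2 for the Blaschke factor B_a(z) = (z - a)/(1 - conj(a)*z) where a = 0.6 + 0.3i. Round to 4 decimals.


Step 1: Numerator z0 - a = -0.2 - (0.6 + 0.3i) = -0.8 - 0.3i
Step 2: Denominator 1 - conj(a)*z0 = 1 - (0.6 - 0.3i)*(-0.2) = 1.12 - 0.06i
Step 3: |z0 - a|^2 = (-0.8)^2 + (-0.3)^2 = 0.73; |1 - conj(a)*z0|^2 = 1.12^2 + (-0.06)^2 = 1.258
Step 4: |B_a(-0.2)| = sqrt(0.73 / 1.258) = sqrt(0.580286)
Step 5: = 0.7618

0.7618


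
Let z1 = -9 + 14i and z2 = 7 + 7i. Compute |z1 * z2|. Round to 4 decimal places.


Step 1: |z1| = sqrt((-9)^2 + 14^2) = sqrt(277)
Step 2: |z2| = sqrt(7^2 + 7^2) = sqrt(98)
Step 3: |z1*z2| = |z1|*|z2| = sqrt(277) * sqrt(98) = sqrt(277 * 98) = sqrt(27146)
Step 4: = 164.7604

164.7604


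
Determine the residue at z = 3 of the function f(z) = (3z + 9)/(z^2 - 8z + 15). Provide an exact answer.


Step 1: Q(z) = z^2 - 8z + 15 = (z - 3)(z - 5)
Step 2: Q'(z) = 2z - 8
Step 3: Q'(3) = -2, P(3) = 18
Step 4: Res = P(3)/Q'(3) = 18/(-2) = -9

-9


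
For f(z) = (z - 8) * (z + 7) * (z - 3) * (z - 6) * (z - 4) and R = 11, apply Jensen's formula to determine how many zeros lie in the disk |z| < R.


Jensen's formula: (1/2pi)*integral log|f(Re^it)|dt = log|f(0)| + sum_{|a_k|<R} log(R/|a_k|)
Step 1: f(0) = (-8) * 7 * (-3) * (-6) * (-4) = 4032
Step 2: log|f(0)| = log|8| + log|-7| + log|3| + log|6| + log|4| = 8.302
Step 3: Zeros inside |z| < 11: 8, -7, 3, 6, 4
Step 4: Jensen sum = log(11/8) + log(11/7) + log(11/3) + log(11/6) + log(11/4) = 3.6875
Step 5: n(R) = number of terms in the Jensen sum = count of zeros inside |z| < 11 = 5

5


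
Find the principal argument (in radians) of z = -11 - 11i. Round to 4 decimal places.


Step 1: z = -11 - 11i
Step 2: arg(z) = atan2(-11, -11)
Step 3: arg(z) = -2.3562

-2.3562


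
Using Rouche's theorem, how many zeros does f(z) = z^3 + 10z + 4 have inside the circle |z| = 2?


Step 1: On |z| = 2 the three terms have sizes |z^3| = 2^3 = 8, |10z| = 10*2 = 20, |4| = 4
Step 2: The dominant term is g(z) = 10z; let h(z) = z^3 + 4 so f = g + h
Step 3: On |z| = 2: |g| = 20 and |h| <= 8 + 4 = 12
Step 4: Since 20 > 12, |h| < |g| on |z| = 2, so by Rouche f has the same number of zeros as g inside |z| < 2
Step 5: g(z) = 10z has 1 zero (at the origin, multiplicity 1) inside |z| < 2. Answer = 1

1


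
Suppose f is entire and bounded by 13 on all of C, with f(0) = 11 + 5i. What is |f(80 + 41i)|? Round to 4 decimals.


Step 1: By Liouville's theorem, a bounded entire function is constant.
Step 2: f(z) = f(0) = 11 + 5i for all z.
Step 3: |f(w)| = |11 + 5i| = sqrt(121 + 25)
Step 4: = 12.083

12.083


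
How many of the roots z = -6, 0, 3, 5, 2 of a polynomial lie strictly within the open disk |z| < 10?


Step 1: Check each root:
  z = -6: |-6| = 6 < 10
  z = 0: |0| = 0 < 10
  z = 3: |3| = 3 < 10
  z = 5: |5| = 5 < 10
  z = 2: |2| = 2 < 10
Step 2: Count = 5

5


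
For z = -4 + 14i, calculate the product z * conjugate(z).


Step 1: conj(z) = -4 - 14i
Step 2: z * conj(z) = (-4)^2 + 14^2
Step 3: = 16 + 196 = 212

212


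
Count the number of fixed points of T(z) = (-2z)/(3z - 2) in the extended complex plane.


Step 1: Fixed points satisfy T(z) = z
Step 2: 3z^2 = 0
Step 3: Discriminant = 0^2 - 4*3*0 = 0
Step 4: Number of fixed points = 1

1


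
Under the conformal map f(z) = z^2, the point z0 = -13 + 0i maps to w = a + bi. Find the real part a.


Step 1: z0 = -13 + 0i
Step 2: z0^2 = (-13)^2 - 0^2 + 0i
Step 3: real part = 169 - 0 = 169

169


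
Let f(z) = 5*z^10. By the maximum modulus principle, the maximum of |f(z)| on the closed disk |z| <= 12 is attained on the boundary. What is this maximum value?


Step 1: On |z| = 12, |f(z)| = 5 * |z|^10 = 5 * 12^10
Step 2: By maximum modulus principle, maximum is on boundary.
Step 3: Maximum = 5 * 61917364224 = 309586821120

309586821120


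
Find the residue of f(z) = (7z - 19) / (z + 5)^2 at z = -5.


Step 1: Pole of order 2 at z = -5
Step 2: Res = lim d/dz [(z + 5)^2 * f(z)] as z -> -5
Step 3: (z + 5)^2 * f(z) = 7z - 19
Step 4: d/dz[7z - 19] = 7

7


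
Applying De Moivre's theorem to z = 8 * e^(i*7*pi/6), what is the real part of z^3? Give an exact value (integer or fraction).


Step 1: By De Moivre's theorem, z^3 = 8^3 * e^(i*3*7*pi/6) = 512 * (cos(7*pi/2) + i*sin(7*pi/2))
Step 2: |z|^3 = 8^3 = 512
Step 3: Reduce the angle mod 2*pi: 7*pi/2 - 2*pi = 3*pi/2
Step 4: cos(3*pi/2) = 0
Step 5: Re(z^3) = 512 * 0 = 0

0


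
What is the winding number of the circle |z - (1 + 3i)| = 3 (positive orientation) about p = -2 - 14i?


Step 1: Center c = (1, 3), radius = 3
Step 2: |p - c|^2 = (-3)^2 + (-17)^2 = 298
Step 3: r^2 = 9
Step 4: |p-c| > r so winding number = 0

0


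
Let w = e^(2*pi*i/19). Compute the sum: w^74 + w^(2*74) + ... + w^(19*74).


Step 1: The sum sum_{j=1}^{n} w^(k*j) equals n if n | k, else 0.
Step 2: Here n = 19, k = 74
Step 3: Does n divide k? 19 | 74 -> False
Step 4: Sum = 0

0


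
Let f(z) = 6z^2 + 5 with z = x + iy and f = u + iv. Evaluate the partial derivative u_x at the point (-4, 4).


Step 1: f(z) = 6(x+iy)^2 + 5
Step 2: u = 6(x^2 - y^2) + 5
Step 3: u_x = 12x + 0
Step 4: At (-4, 4): u_x = -48 + 0 = -48

-48


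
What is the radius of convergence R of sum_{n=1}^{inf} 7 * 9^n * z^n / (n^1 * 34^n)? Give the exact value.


Step 1: General term a_n = 7 * 9^n / (n^1 * 34^n)
Step 2: By the root test, |a_n|^(1/n) = 7^(1/n) * 9 / (n^(1/n) * 34) -> 9/34 as n -> infinity (since 7^(1/n) -> 1 and n^(1/n) -> 1)
Step 3: R = 1/lim|a_n|^(1/n) = 34/9

34/9


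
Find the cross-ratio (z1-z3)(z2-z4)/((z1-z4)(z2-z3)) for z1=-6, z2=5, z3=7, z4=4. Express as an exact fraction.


Step 1: (z1-z3)(z2-z4) = (-13) * 1 = -13
Step 2: (z1-z4)(z2-z3) = (-10) * (-2) = 20
Step 3: Cross-ratio = -13/20 = -13/20

-13/20


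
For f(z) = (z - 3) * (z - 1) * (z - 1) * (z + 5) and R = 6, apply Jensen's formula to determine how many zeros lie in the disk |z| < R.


Jensen's formula: (1/2pi)*integral log|f(Re^it)|dt = log|f(0)| + sum_{|a_k|<R} log(R/|a_k|)
Step 1: f(0) = (-3) * (-1) * (-1) * 5 = -15
Step 2: log|f(0)| = log|3| + log|1| + log|1| + log|-5| = 2.7081
Step 3: Zeros inside |z| < 6: 3, 1, 1, -5
Step 4: Jensen sum = log(6/3) + log(6/1) + log(6/1) + log(6/5) = 4.459
Step 5: n(R) = number of terms in the Jensen sum = count of zeros inside |z| < 6 = 4

4


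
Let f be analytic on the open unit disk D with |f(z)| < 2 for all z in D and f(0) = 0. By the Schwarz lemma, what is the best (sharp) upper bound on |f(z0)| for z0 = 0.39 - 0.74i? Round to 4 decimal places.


Step 1: g = f/2 maps D -> D with g(0) = 0, so by the Schwarz lemma |g(z)| <= |z|, i.e. |f(z)| <= 2|z|; this is sharp (f(z) = 2z).
Step 2: |z0|^2 = 0.39^2 + (-0.74)^2 = 0.6997
Step 3: |z0| = sqrt(0.6997) = 0.836481
Step 4: Best bound = 2 * |z0| = 2 * 0.836481 = 1.673

1.673


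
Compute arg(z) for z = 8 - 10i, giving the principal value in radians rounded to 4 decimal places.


Step 1: z = 8 - 10i
Step 2: arg(z) = atan2(-10, 8)
Step 3: arg(z) = -0.8961

-0.8961


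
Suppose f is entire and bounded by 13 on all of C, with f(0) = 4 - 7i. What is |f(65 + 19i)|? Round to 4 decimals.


Step 1: By Liouville's theorem, a bounded entire function is constant.
Step 2: f(z) = f(0) = 4 - 7i for all z.
Step 3: |f(w)| = |4 - 7i| = sqrt(16 + 49)
Step 4: = 8.0623

8.0623


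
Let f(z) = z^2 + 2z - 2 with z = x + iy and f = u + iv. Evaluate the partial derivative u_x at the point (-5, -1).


Step 1: f(z) = (x+iy)^2 + 2(x+iy) - 2
Step 2: u = (x^2 - y^2) + 2x - 2
Step 3: u_x = 2x + 2
Step 4: At (-5, -1): u_x = -10 + 2 = -8

-8


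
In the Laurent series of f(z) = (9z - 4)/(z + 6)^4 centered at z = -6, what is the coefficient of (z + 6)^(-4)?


Step 1: Write the numerator in powers of (z + 6): 9z - 4 = 9(z + 6) + (9*(-6) - 4) = 9(z + 6) - 58
Step 2: Divide by (z + 6)^4: f(z) = -58(z + 6)^(-4) + 9(z + 6)^(-3)
Step 3: This finite sum is the Laurent series of f about z = -6.
Step 4: Coefficient of (z + 6)^(-4) = 9*(-6) - 4 = -58

-58


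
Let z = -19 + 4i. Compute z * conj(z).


Step 1: conj(z) = -19 - 4i
Step 2: z * conj(z) = (-19)^2 + 4^2
Step 3: = 361 + 16 = 377

377


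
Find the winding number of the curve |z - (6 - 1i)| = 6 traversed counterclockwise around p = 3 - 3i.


Step 1: Center c = (6, -1), radius = 6
Step 2: |p - c|^2 = (-3)^2 + (-2)^2 = 13
Step 3: r^2 = 36
Step 4: |p-c| < r so winding number = 1

1


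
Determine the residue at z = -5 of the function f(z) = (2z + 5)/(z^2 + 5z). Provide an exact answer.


Step 1: Q(z) = z^2 + 5z = (z + 5)(z)
Step 2: Q'(z) = 2z + 5
Step 3: Q'(-5) = -5, P(-5) = -5
Step 4: Res = P(-5)/Q'(-5) = -5/(-5) = 1

1


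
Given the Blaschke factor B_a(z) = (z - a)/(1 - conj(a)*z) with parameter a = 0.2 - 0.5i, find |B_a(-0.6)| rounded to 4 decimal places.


Step 1: Numerator z0 - a = -0.6 - (0.2 - 0.5i) = -0.8 + 0.5i
Step 2: Denominator 1 - conj(a)*z0 = 1 - (0.2 + 0.5i)*(-0.6) = 1.12 + 0.3i
Step 3: |z0 - a|^2 = (-0.8)^2 + 0.5^2 = 0.89; |1 - conj(a)*z0|^2 = 1.12^2 + 0.3^2 = 1.3444
Step 4: |B_a(-0.6)| = sqrt(0.89 / 1.3444) = sqrt(0.662005)
Step 5: = 0.8136

0.8136


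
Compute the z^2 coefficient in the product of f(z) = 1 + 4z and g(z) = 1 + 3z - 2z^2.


Step 1: z^2 term in f*g comes from: (1)*(-2z^2) + (4z)*(3z) + (0)*(1)
Step 2: = -2 + 12 + 0
Step 3: = 10

10


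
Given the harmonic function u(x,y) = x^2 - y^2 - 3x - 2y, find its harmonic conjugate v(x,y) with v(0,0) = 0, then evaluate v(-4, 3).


Step 1: v_x = -u_y = 2y + 2
Step 2: v_y = u_x = 2x - 3
Step 3: v = 2xy + 2x - 3y + C
Step 4: v(0,0) = 0 => C = 0
Step 5: v(-4, 3) = -41

-41


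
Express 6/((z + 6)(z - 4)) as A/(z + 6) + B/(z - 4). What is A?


Step 1: Multiply both sides by (z + 6) and set z = -6
Step 2: A = 6 / (-6 - 4)
Step 3: A = 6 / (-10)
Step 4: A = -3/5

-3/5


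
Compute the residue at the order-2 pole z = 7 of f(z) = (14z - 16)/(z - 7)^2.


Step 1: Pole of order 2 at z = 7
Step 2: Res = lim d/dz [(z - 7)^2 * f(z)] as z -> 7
Step 3: (z - 7)^2 * f(z) = 14z - 16
Step 4: d/dz[14z - 16] = 14

14


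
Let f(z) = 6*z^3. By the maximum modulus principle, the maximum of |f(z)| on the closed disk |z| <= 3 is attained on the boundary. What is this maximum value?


Step 1: On |z| = 3, |f(z)| = 6 * |z|^3 = 6 * 3^3
Step 2: By maximum modulus principle, maximum is on boundary.
Step 3: Maximum = 6 * 27 = 162

162


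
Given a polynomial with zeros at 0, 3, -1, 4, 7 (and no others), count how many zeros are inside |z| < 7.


Step 1: Check each root:
  z = 0: |0| = 0 < 7
  z = 3: |3| = 3 < 7
  z = -1: |-1| = 1 < 7
  z = 4: |4| = 4 < 7
  z = 7: |7| = 7 >= 7
Step 2: Count = 4

4


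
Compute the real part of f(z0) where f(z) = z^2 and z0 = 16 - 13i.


Step 1: z0 = 16 - 13i
Step 2: z0^2 = 16^2 - (-13)^2 - 416i
Step 3: real part = 256 - 169 = 87

87


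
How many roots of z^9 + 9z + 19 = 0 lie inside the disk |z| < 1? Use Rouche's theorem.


Step 1: On |z| = 1 the three terms have sizes |z^9| = 1^9 = 1, |9z| = 9*1 = 9, |19| = 19
Step 2: The dominant term is g(z) = 19; let h(z) = z^9 + 9z so f = g + h
Step 3: On |z| = 1: |g| = 19 and |h| <= 1 + 9 = 10
Step 4: Since 19 > 10, |h| < |g| on |z| = 1, so by Rouche f has the same number of zeros as g inside |z| < 1
Step 5: g(z) = 19 is a nonzero constant with no zeros inside |z| < 1. Answer = 0

0


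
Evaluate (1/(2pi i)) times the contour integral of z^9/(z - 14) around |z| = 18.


Step 1: f(z) = z^9, a = 14 is inside |z| = 18
Step 2: By Cauchy integral formula: (1/(2pi*i)) * integral = f(a)
Step 3: f(14) = 14^9 = 20661046784

20661046784


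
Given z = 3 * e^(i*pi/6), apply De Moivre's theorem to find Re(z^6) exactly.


Step 1: By De Moivre's theorem, z^6 = 3^6 * e^(i*6*pi/6) = 729 * (cos(pi) + i*sin(pi))
Step 2: |z|^6 = 3^6 = 729
Step 3: The angle pi already lies in [0, 2*pi)
Step 4: cos(pi) = -1
Step 5: Re(z^6) = 729 * (-1) = -729

-729


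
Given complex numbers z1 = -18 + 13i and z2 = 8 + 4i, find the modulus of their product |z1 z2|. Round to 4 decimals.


Step 1: |z1| = sqrt((-18)^2 + 13^2) = sqrt(493)
Step 2: |z2| = sqrt(8^2 + 4^2) = sqrt(80)
Step 3: |z1*z2| = |z1|*|z2| = sqrt(493) * sqrt(80) = sqrt(493 * 80) = sqrt(39440)
Step 4: = 198.5951

198.5951


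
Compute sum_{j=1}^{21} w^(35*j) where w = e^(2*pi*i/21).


Step 1: The sum sum_{j=1}^{n} w^(k*j) equals n if n | k, else 0.
Step 2: Here n = 21, k = 35
Step 3: Does n divide k? 21 | 35 -> False
Step 4: Sum = 0

0


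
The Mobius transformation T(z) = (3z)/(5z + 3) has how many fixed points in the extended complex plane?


Step 1: Fixed points satisfy T(z) = z
Step 2: 5z^2 = 0
Step 3: Discriminant = 0^2 - 4*5*0 = 0
Step 4: Number of fixed points = 1

1


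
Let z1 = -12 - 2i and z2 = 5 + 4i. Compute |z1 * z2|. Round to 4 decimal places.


Step 1: |z1| = sqrt((-12)^2 + (-2)^2) = sqrt(148)
Step 2: |z2| = sqrt(5^2 + 4^2) = sqrt(41)
Step 3: |z1*z2| = |z1|*|z2| = sqrt(148) * sqrt(41) = sqrt(148 * 41) = sqrt(6068)
Step 4: = 77.8974

77.8974


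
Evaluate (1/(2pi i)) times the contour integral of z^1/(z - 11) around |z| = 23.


Step 1: f(z) = z^1, a = 11 is inside |z| = 23
Step 2: By Cauchy integral formula: (1/(2pi*i)) * integral = f(a)
Step 3: f(11) = 11^1 = 11

11


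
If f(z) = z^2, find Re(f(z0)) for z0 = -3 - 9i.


Step 1: z0 = -3 - 9i
Step 2: z0^2 = (-3)^2 - (-9)^2 + 54i
Step 3: real part = 9 - 81 = -72

-72


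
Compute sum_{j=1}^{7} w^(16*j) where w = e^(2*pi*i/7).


Step 1: The sum sum_{j=1}^{n} w^(k*j) equals n if n | k, else 0.
Step 2: Here n = 7, k = 16
Step 3: Does n divide k? 7 | 16 -> False
Step 4: Sum = 0

0


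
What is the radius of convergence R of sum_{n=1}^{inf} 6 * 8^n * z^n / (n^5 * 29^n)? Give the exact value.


Step 1: General term a_n = 6 * 8^n / (n^5 * 29^n)
Step 2: By the root test, |a_n|^(1/n) = 6^(1/n) * 8 / (n^(5/n) * 29) -> 8/29 as n -> infinity (since 6^(1/n) -> 1 and n^(5/n) -> 1)
Step 3: R = 1/lim|a_n|^(1/n) = 29/8

29/8


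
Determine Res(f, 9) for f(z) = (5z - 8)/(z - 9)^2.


Step 1: Pole of order 2 at z = 9
Step 2: Res = lim d/dz [(z - 9)^2 * f(z)] as z -> 9
Step 3: (z - 9)^2 * f(z) = 5z - 8
Step 4: d/dz[5z - 8] = 5

5


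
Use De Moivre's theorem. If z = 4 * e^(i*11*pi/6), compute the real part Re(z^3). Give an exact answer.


Step 1: By De Moivre's theorem, z^3 = 4^3 * e^(i*3*11*pi/6) = 64 * (cos(11*pi/2) + i*sin(11*pi/2))
Step 2: |z|^3 = 4^3 = 64
Step 3: Reduce the angle mod 2*pi: 11*pi/2 - 4*pi = 3*pi/2
Step 4: cos(3*pi/2) = 0
Step 5: Re(z^3) = 64 * 0 = 0

0


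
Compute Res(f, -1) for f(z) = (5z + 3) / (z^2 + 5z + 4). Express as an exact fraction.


Step 1: Q(z) = z^2 + 5z + 4 = (z + 1)(z + 4)
Step 2: Q'(z) = 2z + 5
Step 3: Q'(-1) = 3, P(-1) = -2
Step 4: Res = P(-1)/Q'(-1) = -2/3 = -2/3

-2/3


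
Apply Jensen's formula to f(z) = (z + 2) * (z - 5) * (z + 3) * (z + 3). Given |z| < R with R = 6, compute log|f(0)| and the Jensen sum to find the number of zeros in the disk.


Jensen's formula: (1/2pi)*integral log|f(Re^it)|dt = log|f(0)| + sum_{|a_k|<R} log(R/|a_k|)
Step 1: f(0) = 2 * (-5) * 3 * 3 = -90
Step 2: log|f(0)| = log|-2| + log|5| + log|-3| + log|-3| = 4.4998
Step 3: Zeros inside |z| < 6: -2, 5, -3, -3
Step 4: Jensen sum = log(6/2) + log(6/5) + log(6/3) + log(6/3) = 2.6672
Step 5: n(R) = number of terms in the Jensen sum = count of zeros inside |z| < 6 = 4

4


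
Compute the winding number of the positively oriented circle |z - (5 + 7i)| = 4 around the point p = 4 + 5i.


Step 1: Center c = (5, 7), radius = 4
Step 2: |p - c|^2 = (-1)^2 + (-2)^2 = 5
Step 3: r^2 = 16
Step 4: |p-c| < r so winding number = 1

1


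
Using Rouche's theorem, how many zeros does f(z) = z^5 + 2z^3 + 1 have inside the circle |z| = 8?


Step 1: On |z| = 8 the three terms have sizes |z^5| = 8^5 = 32768, |2z^3| = 2*8^3 = 1024, |1| = 1
Step 2: The dominant term is g(z) = z^5; let h(z) = 2z^3 + 1 so f = g + h
Step 3: On |z| = 8: |g| = 32768 and |h| <= 1024 + 1 = 1025
Step 4: Since 32768 > 1025, |h| < |g| on |z| = 8, so by Rouche f has the same number of zeros as g inside |z| < 8
Step 5: g(z) = z^5 has 5 zeros (all at the origin) inside |z| < 8. Answer = 5

5


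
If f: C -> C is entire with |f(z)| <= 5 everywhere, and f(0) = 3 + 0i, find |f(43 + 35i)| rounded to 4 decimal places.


Step 1: By Liouville's theorem, a bounded entire function is constant.
Step 2: f(z) = f(0) = 3 + 0i for all z.
Step 3: |f(w)| = |3 + 0i| = sqrt(9 + 0)
Step 4: = 3.0

3.0


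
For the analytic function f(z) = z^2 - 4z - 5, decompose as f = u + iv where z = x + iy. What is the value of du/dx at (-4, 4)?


Step 1: f(z) = (x+iy)^2 - 4(x+iy) - 5
Step 2: u = (x^2 - y^2) - 4x - 5
Step 3: u_x = 2x - 4
Step 4: At (-4, 4): u_x = -8 - 4 = -12

-12


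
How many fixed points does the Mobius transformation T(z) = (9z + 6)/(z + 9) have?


Step 1: Fixed points satisfy T(z) = z
Step 2: z^2 - 6 = 0
Step 3: Discriminant = 0^2 - 4*1*(-6) = 24
Step 4: Number of fixed points = 2

2


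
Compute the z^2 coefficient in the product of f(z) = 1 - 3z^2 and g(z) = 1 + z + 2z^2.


Step 1: z^2 term in f*g comes from: (1)*(2z^2) + (0)*(z) + (-3z^2)*(1)
Step 2: = 2 + 0 - 3
Step 3: = -1

-1


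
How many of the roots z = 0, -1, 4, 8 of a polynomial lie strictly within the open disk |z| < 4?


Step 1: Check each root:
  z = 0: |0| = 0 < 4
  z = -1: |-1| = 1 < 4
  z = 4: |4| = 4 >= 4
  z = 8: |8| = 8 >= 4
Step 2: Count = 2

2


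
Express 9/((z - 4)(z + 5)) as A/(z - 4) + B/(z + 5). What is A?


Step 1: Multiply both sides by (z - 4) and set z = 4
Step 2: A = 9 / (4 + 5)
Step 3: A = 9 / 9
Step 4: A = 1

1


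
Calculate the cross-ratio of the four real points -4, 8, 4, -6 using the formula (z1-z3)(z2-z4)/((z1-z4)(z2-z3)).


Step 1: (z1-z3)(z2-z4) = (-8) * 14 = -112
Step 2: (z1-z4)(z2-z3) = 2 * 4 = 8
Step 3: Cross-ratio = -112/8 = -14

-14


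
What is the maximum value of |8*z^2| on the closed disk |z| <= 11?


Step 1: On |z| = 11, |f(z)| = 8 * |z|^2 = 8 * 11^2
Step 2: By maximum modulus principle, maximum is on boundary.
Step 3: Maximum = 8 * 121 = 968

968


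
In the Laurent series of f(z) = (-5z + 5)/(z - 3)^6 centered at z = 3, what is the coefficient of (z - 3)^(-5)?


Step 1: Write the numerator in powers of (z - 3): -5z + 5 = -5(z - 3) + (-5*3 + 5) = -5(z - 3) - 10
Step 2: Divide by (z - 3)^6: f(z) = -10(z - 3)^(-6) - 5(z - 3)^(-5)
Step 3: This finite sum is the Laurent series of f about z = 3.
Step 4: Coefficient of (z - 3)^(-5) = coefficient of (z - 3) in the re-centred numerator = -5

-5


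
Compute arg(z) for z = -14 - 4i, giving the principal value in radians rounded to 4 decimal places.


Step 1: z = -14 - 4i
Step 2: arg(z) = atan2(-4, -14)
Step 3: arg(z) = -2.8633

-2.8633


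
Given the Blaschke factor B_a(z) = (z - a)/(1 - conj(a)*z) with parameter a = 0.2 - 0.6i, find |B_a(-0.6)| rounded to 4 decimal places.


Step 1: Numerator z0 - a = -0.6 - (0.2 - 0.6i) = -0.8 + 0.6i
Step 2: Denominator 1 - conj(a)*z0 = 1 - (0.2 + 0.6i)*(-0.6) = 1.12 + 0.36i
Step 3: |z0 - a|^2 = (-0.8)^2 + 0.6^2 = 1; |1 - conj(a)*z0|^2 = 1.12^2 + 0.36^2 = 1.384
Step 4: |B_a(-0.6)| = sqrt(1 / 1.384) = sqrt(0.722543)
Step 5: = 0.85

0.85


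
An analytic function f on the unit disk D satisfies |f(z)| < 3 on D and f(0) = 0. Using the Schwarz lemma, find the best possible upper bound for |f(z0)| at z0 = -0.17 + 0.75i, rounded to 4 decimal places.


Step 1: g = f/3 maps D -> D with g(0) = 0, so by the Schwarz lemma |g(z)| <= |z|, i.e. |f(z)| <= 3|z|; this is sharp (f(z) = 3z).
Step 2: |z0|^2 = (-0.17)^2 + 0.75^2 = 0.5914
Step 3: |z0| = sqrt(0.5914) = 0.769025
Step 4: Best bound = 3 * |z0| = 3 * 0.769025 = 2.3071

2.3071


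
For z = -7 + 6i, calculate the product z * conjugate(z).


Step 1: conj(z) = -7 - 6i
Step 2: z * conj(z) = (-7)^2 + 6^2
Step 3: = 49 + 36 = 85

85


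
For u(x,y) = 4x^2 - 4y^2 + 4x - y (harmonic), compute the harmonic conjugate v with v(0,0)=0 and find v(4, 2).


Step 1: v_x = -u_y = 8y + 1
Step 2: v_y = u_x = 8x + 4
Step 3: v = 8xy + x + 4y + C
Step 4: v(0,0) = 0 => C = 0
Step 5: v(4, 2) = 76

76


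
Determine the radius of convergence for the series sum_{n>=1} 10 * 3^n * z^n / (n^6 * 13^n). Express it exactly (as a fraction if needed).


Step 1: General term a_n = 10 * 3^n / (n^6 * 13^n)
Step 2: By the root test, |a_n|^(1/n) = 10^(1/n) * 3 / (n^(6/n) * 13) -> 3/13 as n -> infinity (since 10^(1/n) -> 1 and n^(6/n) -> 1)
Step 3: R = 1/lim|a_n|^(1/n) = 13/3

13/3


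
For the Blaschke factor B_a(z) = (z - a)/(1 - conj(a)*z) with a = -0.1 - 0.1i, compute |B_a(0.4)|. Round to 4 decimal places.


Step 1: Numerator z0 - a = 0.4 - (-0.1 - 0.1i) = 0.5 + 0.1i
Step 2: Denominator 1 - conj(a)*z0 = 1 - (-0.1 + 0.1i)*0.4 = 1.04 - 0.04i
Step 3: |z0 - a|^2 = 0.5^2 + 0.1^2 = 0.26; |1 - conj(a)*z0|^2 = 1.04^2 + (-0.04)^2 = 1.0832
Step 4: |B_a(0.4)| = sqrt(0.26 / 1.0832) = sqrt(0.24003)
Step 5: = 0.4899

0.4899


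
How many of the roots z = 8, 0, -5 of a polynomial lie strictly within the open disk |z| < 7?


Step 1: Check each root:
  z = 8: |8| = 8 >= 7
  z = 0: |0| = 0 < 7
  z = -5: |-5| = 5 < 7
Step 2: Count = 2

2


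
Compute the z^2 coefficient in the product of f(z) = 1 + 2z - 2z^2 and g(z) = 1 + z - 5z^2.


Step 1: z^2 term in f*g comes from: (1)*(-5z^2) + (2z)*(z) + (-2z^2)*(1)
Step 2: = -5 + 2 - 2
Step 3: = -5

-5


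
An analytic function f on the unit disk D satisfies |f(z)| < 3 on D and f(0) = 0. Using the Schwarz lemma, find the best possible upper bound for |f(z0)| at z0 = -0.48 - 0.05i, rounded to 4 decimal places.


Step 1: g = f/3 maps D -> D with g(0) = 0, so by the Schwarz lemma |g(z)| <= |z|, i.e. |f(z)| <= 3|z|; this is sharp (f(z) = 3z).
Step 2: |z0|^2 = (-0.48)^2 + (-0.05)^2 = 0.2329
Step 3: |z0| = sqrt(0.2329) = 0.482597
Step 4: Best bound = 3 * |z0| = 3 * 0.482597 = 1.4478

1.4478


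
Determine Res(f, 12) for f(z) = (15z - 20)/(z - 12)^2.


Step 1: Pole of order 2 at z = 12
Step 2: Res = lim d/dz [(z - 12)^2 * f(z)] as z -> 12
Step 3: (z - 12)^2 * f(z) = 15z - 20
Step 4: d/dz[15z - 20] = 15

15


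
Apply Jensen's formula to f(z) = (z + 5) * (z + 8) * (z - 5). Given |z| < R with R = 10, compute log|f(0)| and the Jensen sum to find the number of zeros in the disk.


Jensen's formula: (1/2pi)*integral log|f(Re^it)|dt = log|f(0)| + sum_{|a_k|<R} log(R/|a_k|)
Step 1: f(0) = 5 * 8 * (-5) = -200
Step 2: log|f(0)| = log|-5| + log|-8| + log|5| = 5.2983
Step 3: Zeros inside |z| < 10: -5, -8, 5
Step 4: Jensen sum = log(10/5) + log(10/8) + log(10/5) = 1.6094
Step 5: n(R) = number of terms in the Jensen sum = count of zeros inside |z| < 10 = 3

3


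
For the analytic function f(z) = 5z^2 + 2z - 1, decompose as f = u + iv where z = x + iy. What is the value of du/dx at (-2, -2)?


Step 1: f(z) = 5(x+iy)^2 + 2(x+iy) - 1
Step 2: u = 5(x^2 - y^2) + 2x - 1
Step 3: u_x = 10x + 2
Step 4: At (-2, -2): u_x = -20 + 2 = -18

-18


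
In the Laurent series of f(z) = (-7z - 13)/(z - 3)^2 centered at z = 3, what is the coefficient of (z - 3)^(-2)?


Step 1: Write the numerator in powers of (z - 3): -7z - 13 = -7(z - 3) + (-7*3 - 13) = -7(z - 3) - 34
Step 2: Divide by (z - 3)^2: f(z) = -34(z - 3)^(-2) - 7(z - 3)^(-1)
Step 3: This finite sum is the Laurent series of f about z = 3.
Step 4: Coefficient of (z - 3)^(-2) = -7*3 - 13 = -34

-34


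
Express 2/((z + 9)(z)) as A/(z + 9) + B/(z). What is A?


Step 1: Multiply both sides by (z + 9) and set z = -9
Step 2: A = 2 / (-9 - 0)
Step 3: A = 2 / (-9)
Step 4: A = -2/9

-2/9


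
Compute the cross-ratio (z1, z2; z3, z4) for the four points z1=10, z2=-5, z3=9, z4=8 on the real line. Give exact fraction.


Step 1: (z1-z3)(z2-z4) = 1 * (-13) = -13
Step 2: (z1-z4)(z2-z3) = 2 * (-14) = -28
Step 3: Cross-ratio = 13/28 = 13/28

13/28


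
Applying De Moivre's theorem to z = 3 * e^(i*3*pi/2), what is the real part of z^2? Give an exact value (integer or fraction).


Step 1: By De Moivre's theorem, z^2 = 3^2 * e^(i*2*3*pi/2) = 9 * (cos(3*pi) + i*sin(3*pi))
Step 2: |z|^2 = 3^2 = 9
Step 3: Reduce the angle mod 2*pi: 3*pi - 2*pi = pi
Step 4: cos(pi) = -1
Step 5: Re(z^2) = 9 * (-1) = -9

-9


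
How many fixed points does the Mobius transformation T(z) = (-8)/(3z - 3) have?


Step 1: Fixed points satisfy T(z) = z
Step 2: 3z^2 - 3z + 8 = 0
Step 3: Discriminant = (-3)^2 - 4*3*8 = -87
Step 4: Number of fixed points = 2

2


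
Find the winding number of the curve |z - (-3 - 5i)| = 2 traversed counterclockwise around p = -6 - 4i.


Step 1: Center c = (-3, -5), radius = 2
Step 2: |p - c|^2 = (-3)^2 + 1^2 = 10
Step 3: r^2 = 4
Step 4: |p-c| > r so winding number = 0

0


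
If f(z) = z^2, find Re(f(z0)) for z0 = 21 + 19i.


Step 1: z0 = 21 + 19i
Step 2: z0^2 = 21^2 - 19^2 + 798i
Step 3: real part = 441 - 361 = 80

80


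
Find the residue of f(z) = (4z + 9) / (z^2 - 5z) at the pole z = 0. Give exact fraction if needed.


Step 1: Q(z) = z^2 - 5z = (z)(z - 5)
Step 2: Q'(z) = 2z - 5
Step 3: Q'(0) = -5, P(0) = 9
Step 4: Res = P(0)/Q'(0) = 9/(-5) = -9/5

-9/5


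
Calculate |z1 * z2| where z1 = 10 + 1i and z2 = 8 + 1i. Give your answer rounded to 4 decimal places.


Step 1: |z1| = sqrt(10^2 + 1^2) = sqrt(101)
Step 2: |z2| = sqrt(8^2 + 1^2) = sqrt(65)
Step 3: |z1*z2| = |z1|*|z2| = sqrt(101) * sqrt(65) = sqrt(101 * 65) = sqrt(6565)
Step 4: = 81.0247

81.0247


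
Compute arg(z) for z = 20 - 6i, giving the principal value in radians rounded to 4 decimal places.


Step 1: z = 20 - 6i
Step 2: arg(z) = atan2(-6, 20)
Step 3: arg(z) = -0.2915

-0.2915


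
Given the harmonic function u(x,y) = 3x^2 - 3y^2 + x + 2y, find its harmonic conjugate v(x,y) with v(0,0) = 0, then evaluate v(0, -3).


Step 1: v_x = -u_y = 6y - 2
Step 2: v_y = u_x = 6x + 1
Step 3: v = 6xy - 2x + y + C
Step 4: v(0,0) = 0 => C = 0
Step 5: v(0, -3) = -3

-3


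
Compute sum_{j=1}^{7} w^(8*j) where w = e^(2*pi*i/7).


Step 1: The sum sum_{j=1}^{n} w^(k*j) equals n if n | k, else 0.
Step 2: Here n = 7, k = 8
Step 3: Does n divide k? 7 | 8 -> False
Step 4: Sum = 0

0


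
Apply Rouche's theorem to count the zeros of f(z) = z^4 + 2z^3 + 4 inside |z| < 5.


Step 1: On |z| = 5 the three terms have sizes |z^4| = 5^4 = 625, |2z^3| = 2*5^3 = 250, |4| = 4
Step 2: The dominant term is g(z) = z^4; let h(z) = 2z^3 + 4 so f = g + h
Step 3: On |z| = 5: |g| = 625 and |h| <= 250 + 4 = 254
Step 4: Since 625 > 254, |h| < |g| on |z| = 5, so by Rouche f has the same number of zeros as g inside |z| < 5
Step 5: g(z) = z^4 has 4 zeros (all at the origin) inside |z| < 5. Answer = 4

4


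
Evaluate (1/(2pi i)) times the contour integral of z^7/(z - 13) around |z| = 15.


Step 1: f(z) = z^7, a = 13 is inside |z| = 15
Step 2: By Cauchy integral formula: (1/(2pi*i)) * integral = f(a)
Step 3: f(13) = 13^7 = 62748517

62748517


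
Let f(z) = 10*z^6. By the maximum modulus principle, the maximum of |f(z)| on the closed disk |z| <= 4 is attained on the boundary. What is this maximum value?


Step 1: On |z| = 4, |f(z)| = 10 * |z|^6 = 10 * 4^6
Step 2: By maximum modulus principle, maximum is on boundary.
Step 3: Maximum = 10 * 4096 = 40960

40960


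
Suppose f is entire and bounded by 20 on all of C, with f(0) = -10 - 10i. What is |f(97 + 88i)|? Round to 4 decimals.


Step 1: By Liouville's theorem, a bounded entire function is constant.
Step 2: f(z) = f(0) = -10 - 10i for all z.
Step 3: |f(w)| = |-10 - 10i| = sqrt(100 + 100)
Step 4: = 14.1421

14.1421
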